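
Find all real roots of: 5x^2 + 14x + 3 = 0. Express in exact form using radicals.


Using the quadratic formula: x = (-b ± sqrt(b^2 - 4ac)) / (2a)
Here a = 5, b = 14, c = 3
Discriminant = b^2 - 4ac = 14^2 - 4(5)(3) = 196 - 60 = 136
Since discriminant = 136 > 0, there are two real roots.
x = (-14 ± 2*sqrt(34)) / 10
Simplifying: x = (-7 ± sqrt(34)) / 5
Numerically: x ≈ -0.2338 or x ≈ -2.5662

x = (-7 + sqrt(34)) / 5 or x = (-7 - sqrt(34)) / 5


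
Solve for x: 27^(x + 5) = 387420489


Express both sides with the same base.
387420489 = 27^6
Since the bases match, equate exponents: x + 5 = 6
So x = 6 - (5) = 1

x = 1


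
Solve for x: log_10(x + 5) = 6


Convert to exponential form: x + 5 = 10^6 = 1000000
x = 1000000 - 5 = 999995
Check: log_10(999995 + 5) = log_10(1000000) = log_10(1000000) = 6 ✓

x = 999995


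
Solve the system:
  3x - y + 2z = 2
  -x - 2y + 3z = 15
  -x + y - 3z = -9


Using Cramer's rule. Expand each determinant along the first row.
D  = 3*[(-2)*(-3) - 3*1] - (-1)*[(-1)*(-3) - 3*(-1)] + 2*[(-1)*1 - (-2)*(-1)]
  = 3*(3) - (-1)*(6) + 2*(-3) = 9
Dx = 2*[(-2)*(-3) - 3*1] - (-1)*[15*(-3) - 3*(-9)] + 2*[15*1 - (-2)*(-9)]
  = 2*(3) - (-1)*(-18) + 2*(-3) = -18
Dy = 3*[15*(-3) - 3*(-9)] - 2*[(-1)*(-3) - 3*(-1)] + 2*[(-1)*(-9) - 15*(-1)]
  = 3*(-18) - 2*(6) + 2*(24) = -18
Dz = 3*[(-2)*(-9) - 15*1] - (-1)*[(-1)*(-9) - 15*(-1)] + 2*[(-1)*1 - (-2)*(-1)]
  = 3*(3) - (-1)*(24) + 2*(-3) = 27
x = Dx/D = -18/9 = -2, y = Dy/D = -18/9 = -2, z = Dz/D = 27/9 = 3
Check eq1: (3)(-2) + (-1)(-2) + (2)(3) = 2 = 2 ✓
Check eq2: (-1)(-2) + (-2)(-2) + (3)(3) = 15 = 15 ✓
Check eq3: (-1)(-2) + (1)(-2) + (-3)(3) = -9 = -9 ✓

x = -2, y = -2, z = 3


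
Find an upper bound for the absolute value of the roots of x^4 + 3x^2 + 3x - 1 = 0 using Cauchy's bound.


Cauchy's bound: all roots r satisfy |r| <= 1 + max(|a_i/a_n|) for i = 0,...,n-1
where a_n is the leading coefficient.

Coefficients: [1, 0, 3, 3, -1]
Leading coefficient a_n = 1
Ratios |a_i/a_n|: 0, 3, 3, 1
Maximum ratio: 3
Cauchy's bound: |r| <= 1 + 3 = 4

Upper bound = 4


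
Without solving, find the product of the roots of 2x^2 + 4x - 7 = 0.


By Vieta's formulas for ax^2 + bx + c = 0:
  Sum of roots = -b/a
  Product of roots = c/a

Here a = 2, b = 4, c = -7
Sum = -(4)/2 = -2
Product = -7/2 = -7/2

Product = -7/2


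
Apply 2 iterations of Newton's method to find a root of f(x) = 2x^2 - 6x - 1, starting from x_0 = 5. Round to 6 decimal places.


Newton's method: x_(n+1) = x_n - f(x_n)/f'(x_n)
f(x) = 2x^2 - 6x - 1
f'(x) = 4x - 6

Iteration 1:
  f(5.000000) = 19.000000
  f'(5.000000) = 14.000000
  x_1 = 5.000000 - (19.000000)/(14.000000) = 3.642857

Iteration 2:
  f(3.642857) = 3.683673
  f'(3.642857) = 8.571429
  x_2 = 3.642857 - (3.683673)/(8.571429) = 3.213095

x_2 = 3.213095


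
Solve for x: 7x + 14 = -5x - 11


Starting with: 7x + 14 = -5x - 11
Move all x terms to left: (7 + 5)x = -11 - 14
Simplify: 12x = -25
Divide both sides by 12: x = -25/12

x = -25/12


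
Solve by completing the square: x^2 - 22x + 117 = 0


Start: x^2 - 22x + 117 = 0
Move constant: x^2 - 22x = -117
Half of -22 is -11, squared is 121
Add 121 to both sides: x^2 - 22x + 121 = 4
(x - 11)^2 = 4
x - 11 = ±2
x = 11 + 2 = 13 or x = 11 - 2 = 9

x = 9, x = 13


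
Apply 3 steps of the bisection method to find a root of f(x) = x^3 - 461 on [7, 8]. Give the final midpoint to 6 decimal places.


f(x) = x^3 - 461
f(7) = -118 < 0
f(8) = 51 > 0

Step 1: midpoint = (7.000000 + 8.000000)/2 = 7.500000
  f(7.500000) = -39.125000
  f(mid) < 0, so root is in [7.500000, 8.000000]

Step 2: midpoint = (7.500000 + 8.000000)/2 = 7.750000
  f(7.750000) = 4.484375
  f(mid) > 0, so root is in [7.500000, 7.750000]

Step 3: midpoint = (7.500000 + 7.750000)/2 = 7.625000
  f(7.625000) = -17.677734
  f(mid) < 0, so root is in [7.625000, 7.750000]

midpoint = 7.625000


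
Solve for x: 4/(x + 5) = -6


Multiply both sides by (x + 5): 4 = -6(x + 5)
Distribute: 4 = -6x - 30
-6x = 4 + 30 = 34
x = -17/3

x = -17/3


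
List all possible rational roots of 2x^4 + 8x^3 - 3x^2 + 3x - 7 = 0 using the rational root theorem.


Rational root theorem: possible roots are ±p/q where:
  p divides the constant term (-7): p ∈ {1, 7}
  q divides the leading coefficient (2): q ∈ {1, 2}

All possible rational roots: -7, -7/2, -1, -1/2, 1/2, 1, 7/2, 7

-7, -7/2, -1, -1/2, 1/2, 1, 7/2, 7


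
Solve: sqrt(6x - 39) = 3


Square both sides: 6x - 39 = 3^2 = 9
6x = 9 + 39 = 48
x = 8
Check: sqrt(6*8 - 39) = sqrt(9) = 3 ✓

x = 8


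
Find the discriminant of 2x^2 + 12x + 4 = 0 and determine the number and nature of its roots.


For ax^2 + bx + c = 0, discriminant D = b^2 - 4ac
Here a = 2, b = 12, c = 4
D = (12)^2 - 4(2)(4) = 144 - 32 = 112

D = 112 > 0 but not a perfect square
The equation has 2 distinct real irrational roots.

Discriminant = 112, 2 distinct real irrational roots


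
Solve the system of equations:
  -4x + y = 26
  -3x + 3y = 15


Using Cramer's rule:
Determinant D = (-4)(3) - (-3)(1) = -12 + 3 = -9
Dx = (26)(3) - (15)(1) = 78 - 15 = 63
Dy = (-4)(15) - (-3)(26) = -60 + 78 = 18
x = Dx/D = 63/-9 = -7
y = Dy/D = 18/-9 = -2

x = -7, y = -2


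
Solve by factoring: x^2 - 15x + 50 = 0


We need two numbers that multiply to 50 and add to -15.
Those numbers are -10 and -5 (since (-10) * (-5) = 50 and (-10) + (-5) = -15).
So x^2 - 15x + 50 = (x - 10)(x - 5) = 0
Setting each factor to zero: x = 10 or x = 5

x = 5, x = 10


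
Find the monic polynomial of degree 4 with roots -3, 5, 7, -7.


A monic polynomial with roots -3, 5, 7, -7 is:
p(x) = (x + 3)(x - 5)(x - 7)(x + 7)
After multiplying by (x + 3): x + 3
After multiplying by (x - 5): x^2 - 2x - 15
After multiplying by (x - 7): x^3 - 9x^2 - x + 105
After multiplying by (x + 7): x^4 - 2x^3 - 64x^2 + 98x + 735

x^4 - 2x^3 - 64x^2 + 98x + 735


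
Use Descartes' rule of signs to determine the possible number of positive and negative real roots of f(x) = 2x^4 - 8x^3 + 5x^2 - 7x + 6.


Descartes' rule of signs:

For positive roots, count sign changes in f(x) = 2x^4 - 8x^3 + 5x^2 - 7x + 6:
Signs of coefficients: +, -, +, -, +
Number of sign changes: 4
Possible positive real roots: 4, 2, 0

For negative roots, examine f(-x) = 2x^4 + 8x^3 + 5x^2 + 7x + 6:
Signs of coefficients: +, +, +, +, +
Number of sign changes: 0
Possible negative real roots: 0

Positive roots: 4 or 2 or 0; Negative roots: 0


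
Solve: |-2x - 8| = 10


An absolute value equation |expr| = 10 gives two cases:
Case 1: -2x - 8 = 10
  -2x = 18, so x = -9
Case 2: -2x - 8 = -10
  -2x = -2, so x = 1

x = -9, x = 1


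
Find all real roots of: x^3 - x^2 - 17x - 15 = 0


Let p(x) = x^3 - x^2 - 17x - 15. By the rational root theorem (leading coefficient 1), any rational root is an integer divisor of 15: try ±1, ±2, ... in turn.
Test x = 1: value = -32 ≠ 0.
Test x = -1: value = 0 ✓, so (x + 1) is a factor.
Synthetic division by (x + 1): bring down 1; 1(-1) - 1 = -2; (-2)(-1) - 17 = -15; (-15)(-1) - 15 = 0 → quotient x^2 - 2x - 15, remainder 0.
Solve the quadratic x^2 - 2x - 15 = 0: discriminant = (-2)^2 - 4(1)(-15) = 4 + 60 = 64.
sqrt(64) = 8, so x = (2 ± 8)/2: x = 5 or x = -3.

x = -3, x = -1, x = 5


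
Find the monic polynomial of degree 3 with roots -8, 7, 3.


A monic polynomial with roots -8, 7, 3 is:
p(x) = (x + 8)(x - 7)(x - 3)
After multiplying by (x + 8): x + 8
After multiplying by (x - 7): x^2 + x - 56
After multiplying by (x - 3): x^3 - 2x^2 - 59x + 168

x^3 - 2x^2 - 59x + 168


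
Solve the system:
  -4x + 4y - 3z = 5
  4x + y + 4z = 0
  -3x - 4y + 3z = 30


Using Cramer's rule. Expand each determinant along the first row.
D  = (-4)*[1*3 - 4*(-4)] - 4*[4*3 - 4*(-3)] + (-3)*[4*(-4) - 1*(-3)]
  = (-4)*(19) - 4*(24) + (-3)*(-13) = -133
Dx = 5*[1*3 - 4*(-4)] - 4*[0*3 - 4*30] + (-3)*[0*(-4) - 1*30]
  = 5*(19) - 4*(-120) + (-3)*(-30) = 665
Dy = (-4)*[0*3 - 4*30] - 5*[4*3 - 4*(-3)] + (-3)*[4*30 - 0*(-3)]
  = (-4)*(-120) - 5*(24) + (-3)*(120) = 0
Dz = (-4)*[1*30 - 0*(-4)] - 4*[4*30 - 0*(-3)] + 5*[4*(-4) - 1*(-3)]
  = (-4)*(30) - 4*(120) + 5*(-13) = -665
x = Dx/D = 665/-133 = -5, y = Dy/D = 0/-133 = 0, z = Dz/D = -665/-133 = 5
Check eq1: (-4)(-5) + (4)(0) + (-3)(5) = 5 = 5 ✓
Check eq2: (4)(-5) + (1)(0) + (4)(5) = 0 = 0 ✓
Check eq3: (-3)(-5) + (-4)(0) + (3)(5) = 30 = 30 ✓

x = -5, y = 0, z = 5


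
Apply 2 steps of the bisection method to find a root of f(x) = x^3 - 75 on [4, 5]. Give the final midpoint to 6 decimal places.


f(x) = x^3 - 75
f(4) = -11 < 0
f(5) = 50 > 0

Step 1: midpoint = (4.000000 + 5.000000)/2 = 4.500000
  f(4.500000) = 16.125000
  f(mid) > 0, so root is in [4.000000, 4.500000]

Step 2: midpoint = (4.000000 + 4.500000)/2 = 4.250000
  f(4.250000) = 1.765625
  f(mid) > 0, so root is in [4.000000, 4.250000]

midpoint = 4.250000


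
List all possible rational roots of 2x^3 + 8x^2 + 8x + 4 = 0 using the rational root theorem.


Rational root theorem: possible roots are ±p/q where:
  p divides the constant term (4): p ∈ {1, 2, 4}
  q divides the leading coefficient (2): q ∈ {1, 2}

All possible rational roots: -4, -2, -1, -1/2, 1/2, 1, 2, 4

-4, -2, -1, -1/2, 1/2, 1, 2, 4


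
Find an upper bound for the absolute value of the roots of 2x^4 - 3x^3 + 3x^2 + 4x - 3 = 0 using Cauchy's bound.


Cauchy's bound: all roots r satisfy |r| <= 1 + max(|a_i/a_n|) for i = 0,...,n-1
where a_n is the leading coefficient.

Coefficients: [2, -3, 3, 4, -3]
Leading coefficient a_n = 2
Ratios |a_i/a_n|: 3/2, 3/2, 2, 3/2
Maximum ratio: 2
Cauchy's bound: |r| <= 1 + 2 = 3

Upper bound = 3


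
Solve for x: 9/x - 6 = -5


Subtract -6 from both sides: 9/x = 1
Multiply both sides by x: 9 = 1 * x
Divide by 1: x = 9

x = 9


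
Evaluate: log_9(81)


We need the exponent such that 9^? = 81
9^2 = 81
Therefore log_9(81) = 2

2


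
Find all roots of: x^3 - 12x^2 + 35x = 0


The constant term is 0, so x = 0 is a root. Factor out x:
  x^2 - 12x + 35 = 0
Solve the quadratic x^2 - 12x + 35 = 0: discriminant = (-12)^2 - 4(1)(35) = 144 - 140 = 4.
sqrt(4) = 2, so x = (12 ± 2)/2: x = 7 or x = 5.
Collecting all roots found:

x = 0, x = 5, x = 7


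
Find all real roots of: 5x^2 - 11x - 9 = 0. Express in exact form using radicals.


Using the quadratic formula: x = (-b ± sqrt(b^2 - 4ac)) / (2a)
Here a = 5, b = -11, c = -9
Discriminant = b^2 - 4ac = (-11)^2 - 4(5)(-9) = 121 + 180 = 301
Since discriminant = 301 > 0, there are two real roots.
x = (11 ± sqrt(301)) / 10
Numerically: x ≈ 2.8349 or x ≈ -0.6349

x = (11 + sqrt(301)) / 10 or x = (11 - sqrt(301)) / 10


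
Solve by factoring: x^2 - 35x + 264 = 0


We need two numbers that multiply to 264 and add to -35.
Those numbers are -11 and -24 (since (-11) * (-24) = 264 and (-11) + (-24) = -35).
So x^2 - 35x + 264 = (x - 11)(x - 24) = 0
Setting each factor to zero: x = 11 or x = 24

x = 11, x = 24


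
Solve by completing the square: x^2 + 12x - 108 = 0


Start: x^2 + 12x - 108 = 0
Move constant: x^2 + 12x = 108
Half of 12 is 6, squared is 36
Add 36 to both sides: x^2 + 12x + 36 = 144
(x + 6)^2 = 144
x + 6 = ±12
x = -6 + 12 = 6 or x = -6 - 12 = -18

x = -18, x = 6


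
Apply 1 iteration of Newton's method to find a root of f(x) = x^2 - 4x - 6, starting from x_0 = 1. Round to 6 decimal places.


Newton's method: x_(n+1) = x_n - f(x_n)/f'(x_n)
f(x) = x^2 - 4x - 6
f'(x) = 2x - 4

Iteration 1:
  f(1.000000) = -9.000000
  f'(1.000000) = -2.000000
  x_1 = 1.000000 - (-9.000000)/(-2.000000) = -3.500000

x_1 = -3.500000


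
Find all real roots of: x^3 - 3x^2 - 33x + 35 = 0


Let p(x) = x^3 - 3x^2 - 33x + 35. By the rational root theorem (leading coefficient 1), any rational root is an integer divisor of 35: try ±1, ±2, ... in turn.
Test x = 1: value = 0 ✓, so (x - 1) is a factor.
Synthetic division by (x - 1): bring down 1; 1(1) - 3 = -2; (-2)(1) - 33 = -35; (-35)(1) + 35 = 0 → quotient x^2 - 2x - 35, remainder 0.
Solve the quadratic x^2 - 2x - 35 = 0: discriminant = (-2)^2 - 4(1)(-35) = 4 + 140 = 144.
sqrt(144) = 12, so x = (2 ± 12)/2: x = 7 or x = -5.

x = -5, x = 1, x = 7


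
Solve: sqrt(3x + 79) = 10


Square both sides: 3x + 79 = 10^2 = 100
3x = 100 - 79 = 21
x = 7
Check: sqrt(3*7 + 79) = sqrt(100) = 10 ✓

x = 7


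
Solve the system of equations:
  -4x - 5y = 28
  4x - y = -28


Using Cramer's rule:
Determinant D = (-4)(-1) - (4)(-5) = 4 + 20 = 24
Dx = (28)(-1) - (-28)(-5) = -28 - 140 = -168
Dy = (-4)(-28) - (4)(28) = 112 - 112 = 0
x = Dx/D = -168/24 = -7
y = Dy/D = 0/24 = 0

x = -7, y = 0


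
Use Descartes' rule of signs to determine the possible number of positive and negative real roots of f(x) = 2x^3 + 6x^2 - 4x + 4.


Descartes' rule of signs:

For positive roots, count sign changes in f(x) = 2x^3 + 6x^2 - 4x + 4:
Signs of coefficients: +, +, -, +
Number of sign changes: 2
Possible positive real roots: 2, 0

For negative roots, examine f(-x) = -2x^3 + 6x^2 + 4x + 4:
Signs of coefficients: -, +, +, +
Number of sign changes: 1
Possible negative real roots: 1

Positive roots: 2 or 0; Negative roots: 1


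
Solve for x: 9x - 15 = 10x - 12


Starting with: 9x - 15 = 10x - 12
Move all x terms to left: (9 - 10)x = -12 + 15
Simplify: -x = 3
Divide both sides by -1: x = -3

x = -3


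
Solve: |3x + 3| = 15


An absolute value equation |expr| = 15 gives two cases:
Case 1: 3x + 3 = 15
  3x = 12, so x = 4
Case 2: 3x + 3 = -15
  3x = -18, so x = -6

x = -6, x = 4


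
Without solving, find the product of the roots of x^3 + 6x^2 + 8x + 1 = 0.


By Vieta's formulas for x^3 + bx^2 + cx + d = 0:
  r1 + r2 + r3 = -b/a = -6
  r1*r2 + r1*r3 + r2*r3 = c/a = 8
  r1*r2*r3 = -d/a = -1


Product = -1


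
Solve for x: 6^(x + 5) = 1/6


Express both sides with the same base.
1/6 = 6^(-1)
Since the bases match, equate exponents: x + 5 = -1
So x = -1 - (5) = -6

x = -6


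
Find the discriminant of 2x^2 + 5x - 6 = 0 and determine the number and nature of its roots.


For ax^2 + bx + c = 0, discriminant D = b^2 - 4ac
Here a = 2, b = 5, c = -6
D = (5)^2 - 4(2)(-6) = 25 + 48 = 73

D = 73 > 0 but not a perfect square
The equation has 2 distinct real irrational roots.

Discriminant = 73, 2 distinct real irrational roots


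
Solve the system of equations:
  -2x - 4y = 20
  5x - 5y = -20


Using Cramer's rule:
Determinant D = (-2)(-5) - (5)(-4) = 10 + 20 = 30
Dx = (20)(-5) - (-20)(-4) = -100 - 80 = -180
Dy = (-2)(-20) - (5)(20) = 40 - 100 = -60
x = Dx/D = -180/30 = -6
y = Dy/D = -60/30 = -2

x = -6, y = -2


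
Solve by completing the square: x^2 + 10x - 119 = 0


Start: x^2 + 10x - 119 = 0
Move constant: x^2 + 10x = 119
Half of 10 is 5, squared is 25
Add 25 to both sides: x^2 + 10x + 25 = 144
(x + 5)^2 = 144
x + 5 = ±12
x = -5 + 12 = 7 or x = -5 - 12 = -17

x = -17, x = 7


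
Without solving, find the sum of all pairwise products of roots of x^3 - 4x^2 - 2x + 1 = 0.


By Vieta's formulas for x^3 + bx^2 + cx + d = 0:
  r1 + r2 + r3 = -b/a = 4
  r1*r2 + r1*r3 + r2*r3 = c/a = -2
  r1*r2*r3 = -d/a = -1


Sum of pairwise products = -2


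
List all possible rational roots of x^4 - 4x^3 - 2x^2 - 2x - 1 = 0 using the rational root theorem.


Rational root theorem: possible roots are ±p/q where:
  p divides the constant term (-1): p ∈ {1}
  q divides the leading coefficient (1): q ∈ {1}

All possible rational roots: -1, 1

-1, 1


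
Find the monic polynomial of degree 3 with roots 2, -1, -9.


A monic polynomial with roots 2, -1, -9 is:
p(x) = (x - 2)(x + 1)(x + 9)
After multiplying by (x - 2): x - 2
After multiplying by (x + 1): x^2 - x - 2
After multiplying by (x + 9): x^3 + 8x^2 - 11x - 18

x^3 + 8x^2 - 11x - 18


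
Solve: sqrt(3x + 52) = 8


Square both sides: 3x + 52 = 8^2 = 64
3x = 64 - 52 = 12
x = 4
Check: sqrt(3*4 + 52) = sqrt(64) = 8 ✓

x = 4


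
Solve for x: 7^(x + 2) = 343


Express both sides with the same base.
343 = 7^3
Since the bases match, equate exponents: x + 2 = 3
So x = 3 - (2) = 1

x = 1


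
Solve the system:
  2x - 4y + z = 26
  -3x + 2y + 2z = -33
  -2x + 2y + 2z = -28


Using Cramer's rule. Expand each determinant along the first row.
D  = 2*[2*2 - 2*2] - (-4)*[(-3)*2 - 2*(-2)] + 1*[(-3)*2 - 2*(-2)]
  = 2*(0) - (-4)*(-2) + 1*(-2) = -10
Dx = 26*[2*2 - 2*2] - (-4)*[(-33)*2 - 2*(-28)] + 1*[(-33)*2 - 2*(-28)]
  = 26*(0) - (-4)*(-10) + 1*(-10) = -50
Dy = 2*[(-33)*2 - 2*(-28)] - 26*[(-3)*2 - 2*(-2)] + 1*[(-3)*(-28) - (-33)*(-2)]
  = 2*(-10) - 26*(-2) + 1*(18) = 50
Dz = 2*[2*(-28) - (-33)*2] - (-4)*[(-3)*(-28) - (-33)*(-2)] + 26*[(-3)*2 - 2*(-2)]
  = 2*(10) - (-4)*(18) + 26*(-2) = 40
x = Dx/D = -50/-10 = 5, y = Dy/D = 50/-10 = -5, z = Dz/D = 40/-10 = -4
Check eq1: (2)(5) + (-4)(-5) + (1)(-4) = 26 = 26 ✓
Check eq2: (-3)(5) + (2)(-5) + (2)(-4) = -33 = -33 ✓
Check eq3: (-2)(5) + (2)(-5) + (2)(-4) = -28 = -28 ✓

x = 5, y = -5, z = -4


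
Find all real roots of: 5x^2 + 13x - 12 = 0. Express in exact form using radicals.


Using the quadratic formula: x = (-b ± sqrt(b^2 - 4ac)) / (2a)
Here a = 5, b = 13, c = -12
Discriminant = b^2 - 4ac = 13^2 - 4(5)(-12) = 169 + 240 = 409
Since discriminant = 409 > 0, there are two real roots.
x = (-13 ± sqrt(409)) / 10
Numerically: x ≈ 0.7224 or x ≈ -3.3224

x = (-13 + sqrt(409)) / 10 or x = (-13 - sqrt(409)) / 10


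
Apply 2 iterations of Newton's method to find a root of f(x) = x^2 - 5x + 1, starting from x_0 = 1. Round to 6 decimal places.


Newton's method: x_(n+1) = x_n - f(x_n)/f'(x_n)
f(x) = x^2 - 5x + 1
f'(x) = 2x - 5

Iteration 1:
  f(1.000000) = -3.000000
  f'(1.000000) = -3.000000
  x_1 = 1.000000 - (-3.000000)/(-3.000000) = 0.000000

Iteration 2:
  f(0.000000) = 1.000000
  f'(0.000000) = -5.000000
  x_2 = 0.000000 - (1.000000)/(-5.000000) = 0.200000

x_2 = 0.200000


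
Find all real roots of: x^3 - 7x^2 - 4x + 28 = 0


Let p(x) = x^3 - 7x^2 - 4x + 28. By the rational root theorem (leading coefficient 1), any rational root is an integer divisor of 28: try ±1, ±2, ... in turn.
Test x = 1: value = 18 ≠ 0.
Test x = -1: value = 24 ≠ 0.
Test x = 2: value = 0 ✓, so (x - 2) is a factor.
Synthetic division by (x - 2): bring down 1; 1(2) - 7 = -5; (-5)(2) - 4 = -14; (-14)(2) + 28 = 0 → quotient x^2 - 5x - 14, remainder 0.
Solve the quadratic x^2 - 5x - 14 = 0: discriminant = (-5)^2 - 4(1)(-14) = 25 + 56 = 81.
sqrt(81) = 9, so x = (5 ± 9)/2: x = 7 or x = -2.

x = -2, x = 2, x = 7


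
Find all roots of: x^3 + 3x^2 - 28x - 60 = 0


Let p(x) = x^3 + 3x^2 - 28x - 60. By the rational root theorem (leading coefficient 1), any rational root is an integer divisor of 60: try ±1, ±2, ... in turn.
Test x = 1: value = -84 ≠ 0.
Test x = -1: value = -30 ≠ 0.
Test x = 2: value = -96 ≠ 0.
Test x = -2: value = 0 ✓, so (x + 2) is a factor.
Synthetic division by (x + 2): bring down 1; 1(-2) + 3 = 1; 1(-2) - 28 = -30; (-30)(-2) - 60 = 0 → quotient x^2 + x - 30, remainder 0.
Solve the quadratic x^2 + x - 30 = 0: discriminant = 1^2 - 4(1)(-30) = 1 + 120 = 121.
sqrt(121) = 11, so x = (-1 ± 11)/2: x = 5 or x = -6.
Collecting all roots found:

x = -6, x = -2, x = 5


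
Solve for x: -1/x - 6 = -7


Subtract -6 from both sides: -1/x = -1
Multiply both sides by x: -1 = -1 * x
Divide by -1: x = 1

x = 1


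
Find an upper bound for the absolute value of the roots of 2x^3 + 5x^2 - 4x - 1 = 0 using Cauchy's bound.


Cauchy's bound: all roots r satisfy |r| <= 1 + max(|a_i/a_n|) for i = 0,...,n-1
where a_n is the leading coefficient.

Coefficients: [2, 5, -4, -1]
Leading coefficient a_n = 2
Ratios |a_i/a_n|: 5/2, 2, 1/2
Maximum ratio: 5/2
Cauchy's bound: |r| <= 1 + 5/2 = 7/2

Upper bound = 7/2


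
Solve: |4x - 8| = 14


An absolute value equation |expr| = 14 gives two cases:
Case 1: 4x - 8 = 14
  4x = 22, so x = 11/2
Case 2: 4x - 8 = -14
  4x = -6, so x = -3/2

x = -3/2, x = 11/2


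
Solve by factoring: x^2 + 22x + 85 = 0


We need two numbers that multiply to 85 and add to 22.
Those numbers are 5 and 17 (since 5 * 17 = 85 and 5 + 17 = 22).
So x^2 + 22x + 85 = (x + 5)(x + 17) = 0
Setting each factor to zero: x = -5 or x = -17

x = -17, x = -5


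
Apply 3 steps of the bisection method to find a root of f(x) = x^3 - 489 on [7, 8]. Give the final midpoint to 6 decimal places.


f(x) = x^3 - 489
f(7) = -146 < 0
f(8) = 23 > 0

Step 1: midpoint = (7.000000 + 8.000000)/2 = 7.500000
  f(7.500000) = -67.125000
  f(mid) < 0, so root is in [7.500000, 8.000000]

Step 2: midpoint = (7.500000 + 8.000000)/2 = 7.750000
  f(7.750000) = -23.515625
  f(mid) < 0, so root is in [7.750000, 8.000000]

Step 3: midpoint = (7.750000 + 8.000000)/2 = 7.875000
  f(7.875000) = -0.626953
  f(mid) < 0, so root is in [7.875000, 8.000000]

midpoint = 7.875000


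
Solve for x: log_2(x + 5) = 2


Convert to exponential form: x + 5 = 2^2 = 4
x = 4 - 5 = -1
Check: log_2(-1 + 5) = log_2(4) = log_2(4) = 2 ✓

x = -1


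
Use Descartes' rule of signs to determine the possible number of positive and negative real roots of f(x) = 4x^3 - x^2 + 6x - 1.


Descartes' rule of signs:

For positive roots, count sign changes in f(x) = 4x^3 - x^2 + 6x - 1:
Signs of coefficients: +, -, +, -
Number of sign changes: 3
Possible positive real roots: 3, 1

For negative roots, examine f(-x) = -4x^3 - x^2 - 6x - 1:
Signs of coefficients: -, -, -, -
Number of sign changes: 0
Possible negative real roots: 0

Positive roots: 3 or 1; Negative roots: 0


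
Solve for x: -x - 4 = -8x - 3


Starting with: -x - 4 = -8x - 3
Move all x terms to left: (-1 + 8)x = -3 + 4
Simplify: 7x = 1
Divide both sides by 7: x = 1/7

x = 1/7


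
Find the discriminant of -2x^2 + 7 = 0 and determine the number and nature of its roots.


For ax^2 + bx + c = 0, discriminant D = b^2 - 4ac
Here a = -2, b = 0, c = 7
D = (0)^2 - 4(-2)(7) = 0 + 56 = 56

D = 56 > 0 but not a perfect square
The equation has 2 distinct real irrational roots.

Discriminant = 56, 2 distinct real irrational roots


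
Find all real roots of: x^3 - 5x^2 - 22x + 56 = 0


Let p(x) = x^3 - 5x^2 - 22x + 56. By the rational root theorem (leading coefficient 1), any rational root is an integer divisor of 56: try ±1, ±2, ... in turn.
Test x = 1: value = 30 ≠ 0.
Test x = -1: value = 72 ≠ 0.
Test x = 2: value = 0 ✓, so (x - 2) is a factor.
Synthetic division by (x - 2): bring down 1; 1(2) - 5 = -3; (-3)(2) - 22 = -28; (-28)(2) + 56 = 0 → quotient x^2 - 3x - 28, remainder 0.
Solve the quadratic x^2 - 3x - 28 = 0: discriminant = (-3)^2 - 4(1)(-28) = 9 + 112 = 121.
sqrt(121) = 11, so x = (3 ± 11)/2: x = 7 or x = -4.

x = -4, x = 2, x = 7


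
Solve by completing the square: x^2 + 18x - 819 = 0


Start: x^2 + 18x - 819 = 0
Move constant: x^2 + 18x = 819
Half of 18 is 9, squared is 81
Add 81 to both sides: x^2 + 18x + 81 = 900
(x + 9)^2 = 900
x + 9 = ±30
x = -9 + 30 = 21 or x = -9 - 30 = -39

x = -39, x = 21


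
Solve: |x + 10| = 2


An absolute value equation |expr| = 2 gives two cases:
Case 1: x + 10 = 2
  x = -8, so x = -8
Case 2: x + 10 = -2
  x = -12, so x = -12

x = -12, x = -8


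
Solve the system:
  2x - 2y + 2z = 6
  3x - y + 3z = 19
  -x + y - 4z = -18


Using Cramer's rule. Expand each determinant along the first row.
D  = 2*[(-1)*(-4) - 3*1] - (-2)*[3*(-4) - 3*(-1)] + 2*[3*1 - (-1)*(-1)]
  = 2*(1) - (-2)*(-9) + 2*(2) = -12
Dx = 6*[(-1)*(-4) - 3*1] - (-2)*[19*(-4) - 3*(-18)] + 2*[19*1 - (-1)*(-18)]
  = 6*(1) - (-2)*(-22) + 2*(1) = -36
Dy = 2*[19*(-4) - 3*(-18)] - 6*[3*(-4) - 3*(-1)] + 2*[3*(-18) - 19*(-1)]
  = 2*(-22) - 6*(-9) + 2*(-35) = -60
Dz = 2*[(-1)*(-18) - 19*1] - (-2)*[3*(-18) - 19*(-1)] + 6*[3*1 - (-1)*(-1)]
  = 2*(-1) - (-2)*(-35) + 6*(2) = -60
x = Dx/D = -36/-12 = 3, y = Dy/D = -60/-12 = 5, z = Dz/D = -60/-12 = 5
Check eq1: (2)(3) + (-2)(5) + (2)(5) = 6 = 6 ✓
Check eq2: (3)(3) + (-1)(5) + (3)(5) = 19 = 19 ✓
Check eq3: (-1)(3) + (1)(5) + (-4)(5) = -18 = -18 ✓

x = 3, y = 5, z = 5


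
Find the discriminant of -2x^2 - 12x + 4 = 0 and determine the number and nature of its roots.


For ax^2 + bx + c = 0, discriminant D = b^2 - 4ac
Here a = -2, b = -12, c = 4
D = (-12)^2 - 4(-2)(4) = 144 + 32 = 176

D = 176 > 0 but not a perfect square
The equation has 2 distinct real irrational roots.

Discriminant = 176, 2 distinct real irrational roots


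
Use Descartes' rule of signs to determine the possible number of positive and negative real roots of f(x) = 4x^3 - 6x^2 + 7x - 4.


Descartes' rule of signs:

For positive roots, count sign changes in f(x) = 4x^3 - 6x^2 + 7x - 4:
Signs of coefficients: +, -, +, -
Number of sign changes: 3
Possible positive real roots: 3, 1

For negative roots, examine f(-x) = -4x^3 - 6x^2 - 7x - 4:
Signs of coefficients: -, -, -, -
Number of sign changes: 0
Possible negative real roots: 0

Positive roots: 3 or 1; Negative roots: 0


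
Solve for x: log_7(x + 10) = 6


Convert to exponential form: x + 10 = 7^6 = 117649
x = 117649 - 10 = 117639
Check: log_7(117639 + 10) = log_7(117649) = log_7(117649) = 6 ✓

x = 117639


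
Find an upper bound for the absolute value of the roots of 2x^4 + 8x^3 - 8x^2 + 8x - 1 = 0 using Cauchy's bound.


Cauchy's bound: all roots r satisfy |r| <= 1 + max(|a_i/a_n|) for i = 0,...,n-1
where a_n is the leading coefficient.

Coefficients: [2, 8, -8, 8, -1]
Leading coefficient a_n = 2
Ratios |a_i/a_n|: 4, 4, 4, 1/2
Maximum ratio: 4
Cauchy's bound: |r| <= 1 + 4 = 5

Upper bound = 5


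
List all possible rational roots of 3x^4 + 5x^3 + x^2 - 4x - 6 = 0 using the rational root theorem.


Rational root theorem: possible roots are ±p/q where:
  p divides the constant term (-6): p ∈ {1, 2, 3, 6}
  q divides the leading coefficient (3): q ∈ {1, 3}

All possible rational roots: -6, -3, -2, -1, -2/3, -1/3, 1/3, 2/3, 1, 2, 3, 6

-6, -3, -2, -1, -2/3, -1/3, 1/3, 2/3, 1, 2, 3, 6


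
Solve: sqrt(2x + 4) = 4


Square both sides: 2x + 4 = 4^2 = 16
2x = 16 - 4 = 12
x = 6
Check: sqrt(2*6 + 4) = sqrt(16) = 4 ✓

x = 6


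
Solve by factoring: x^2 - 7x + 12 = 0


We need two numbers that multiply to 12 and add to -7.
Those numbers are -4 and -3 (since (-4) * (-3) = 12 and (-4) + (-3) = -7).
So x^2 - 7x + 12 = (x - 4)(x - 3) = 0
Setting each factor to zero: x = 4 or x = 3

x = 3, x = 4


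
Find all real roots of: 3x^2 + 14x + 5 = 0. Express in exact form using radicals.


Using the quadratic formula: x = (-b ± sqrt(b^2 - 4ac)) / (2a)
Here a = 3, b = 14, c = 5
Discriminant = b^2 - 4ac = 14^2 - 4(3)(5) = 196 - 60 = 136
Since discriminant = 136 > 0, there are two real roots.
x = (-14 ± 2*sqrt(34)) / 6
Simplifying: x = (-7 ± sqrt(34)) / 3
Numerically: x ≈ -0.3897 or x ≈ -4.2770

x = (-7 + sqrt(34)) / 3 or x = (-7 - sqrt(34)) / 3


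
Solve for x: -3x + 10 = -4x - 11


Starting with: -3x + 10 = -4x - 11
Move all x terms to left: (-3 + 4)x = -11 - 10
Simplify: x = -21
Divide both sides by 1: x = -21

x = -21


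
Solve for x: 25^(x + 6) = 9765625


Express both sides with the same base.
9765625 = 25^5
Since the bases match, equate exponents: x + 6 = 5
So x = 5 - (6) = -1

x = -1


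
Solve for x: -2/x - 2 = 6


Subtract -2 from both sides: -2/x = 8
Multiply both sides by x: -2 = 8 * x
Divide by 8: x = -1/4

x = -1/4


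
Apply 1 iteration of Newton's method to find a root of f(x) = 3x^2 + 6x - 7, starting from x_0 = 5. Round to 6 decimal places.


Newton's method: x_(n+1) = x_n - f(x_n)/f'(x_n)
f(x) = 3x^2 + 6x - 7
f'(x) = 6x + 6

Iteration 1:
  f(5.000000) = 98.000000
  f'(5.000000) = 36.000000
  x_1 = 5.000000 - (98.000000)/(36.000000) = 2.277778

x_1 = 2.277778


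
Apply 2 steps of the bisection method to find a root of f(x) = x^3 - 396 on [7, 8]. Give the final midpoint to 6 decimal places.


f(x) = x^3 - 396
f(7) = -53 < 0
f(8) = 116 > 0

Step 1: midpoint = (7.000000 + 8.000000)/2 = 7.500000
  f(7.500000) = 25.875000
  f(mid) > 0, so root is in [7.000000, 7.500000]

Step 2: midpoint = (7.000000 + 7.500000)/2 = 7.250000
  f(7.250000) = -14.921875
  f(mid) < 0, so root is in [7.250000, 7.500000]

midpoint = 7.250000


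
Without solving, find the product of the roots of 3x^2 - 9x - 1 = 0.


By Vieta's formulas for ax^2 + bx + c = 0:
  Sum of roots = -b/a
  Product of roots = c/a

Here a = 3, b = -9, c = -1
Sum = -(-9)/3 = 3
Product = -1/3 = -1/3

Product = -1/3


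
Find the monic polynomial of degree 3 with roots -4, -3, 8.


A monic polynomial with roots -4, -3, 8 is:
p(x) = (x + 4)(x + 3)(x - 8)
After multiplying by (x + 4): x + 4
After multiplying by (x + 3): x^2 + 7x + 12
After multiplying by (x - 8): x^3 - x^2 - 44x - 96

x^3 - x^2 - 44x - 96


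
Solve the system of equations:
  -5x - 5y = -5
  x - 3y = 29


Using Cramer's rule:
Determinant D = (-5)(-3) - (1)(-5) = 15 + 5 = 20
Dx = (-5)(-3) - (29)(-5) = 15 + 145 = 160
Dy = (-5)(29) - (1)(-5) = -145 + 5 = -140
x = Dx/D = 160/20 = 8
y = Dy/D = -140/20 = -7

x = 8, y = -7


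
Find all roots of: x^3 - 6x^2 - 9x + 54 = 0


Let p(x) = x^3 - 6x^2 - 9x + 54. By the rational root theorem (leading coefficient 1), any rational root is an integer divisor of 54: try ±1, ±2, ... in turn.
Test x = 1: value = 40 ≠ 0.
Test x = -1: value = 56 ≠ 0.
Test x = 2: value = 20 ≠ 0.
Test x = -2: value = 40 ≠ 0.
Test x = 3: value = 0 ✓, so (x - 3) is a factor.
Synthetic division by (x - 3): bring down 1; 1(3) - 6 = -3; (-3)(3) - 9 = -18; (-18)(3) + 54 = 0 → quotient x^2 - 3x - 18, remainder 0.
Solve the quadratic x^2 - 3x - 18 = 0: discriminant = (-3)^2 - 4(1)(-18) = 9 + 72 = 81.
sqrt(81) = 9, so x = (3 ± 9)/2: x = 6 or x = -3.
Collecting all roots found:

x = -3, x = 3, x = 6


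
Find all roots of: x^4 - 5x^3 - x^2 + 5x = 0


The constant term is 0, so x = 0 is a root. Factor out x:
  x^3 - 5x^2 - x + 5 = 0
Let p(x) = x^3 - 5x^2 - x + 5. By the rational root theorem (leading coefficient 1), any rational root is an integer divisor of 5: try ±1, ±2, ... in turn.
Test x = 1: value = 0 ✓, so (x - 1) is a factor.
Synthetic division by (x - 1): bring down 1; 1(1) - 5 = -4; (-4)(1) - 1 = -5; (-5)(1) + 5 = 0 → quotient x^2 - 4x - 5, remainder 0.
Solve the quadratic x^2 - 4x - 5 = 0: discriminant = (-4)^2 - 4(1)(-5) = 16 + 20 = 36.
sqrt(36) = 6, so x = (4 ± 6)/2: x = 5 or x = -1.
Collecting all roots found:

x = -1, x = 0, x = 1, x = 5


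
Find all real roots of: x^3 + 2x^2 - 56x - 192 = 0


Let p(x) = x^3 + 2x^2 - 56x - 192. By the rational root theorem (leading coefficient 1), any rational root is an integer divisor of 192: try ±1, ±2, ... in turn.
Test x = 1: value = -245 ≠ 0.
Test x = -1: value = -135 ≠ 0.
Test x = 2: value = -288 ≠ 0.
Test x = -2: value = -80 ≠ 0.
Test x = 3: value = -315 ≠ 0.
Test x = -3: value = -33 ≠ 0.
Test x = 4: value = -320 ≠ 0.
Test x = -4: value = 0 ✓, so (x + 4) is a factor.
Synthetic division by (x + 4): bring down 1; 1(-4) + 2 = -2; (-2)(-4) - 56 = -48; (-48)(-4) - 192 = 0 → quotient x^2 - 2x - 48, remainder 0.
Solve the quadratic x^2 - 2x - 48 = 0: discriminant = (-2)^2 - 4(1)(-48) = 4 + 192 = 196.
sqrt(196) = 14, so x = (2 ± 14)/2: x = 8 or x = -6.

x = -6, x = -4, x = 8


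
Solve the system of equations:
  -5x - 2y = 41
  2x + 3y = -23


Using Cramer's rule:
Determinant D = (-5)(3) - (2)(-2) = -15 + 4 = -11
Dx = (41)(3) - (-23)(-2) = 123 - 46 = 77
Dy = (-5)(-23) - (2)(41) = 115 - 82 = 33
x = Dx/D = 77/-11 = -7
y = Dy/D = 33/-11 = -3

x = -7, y = -3


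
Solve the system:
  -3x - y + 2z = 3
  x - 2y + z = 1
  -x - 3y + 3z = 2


Using Cramer's rule. Expand each determinant along the first row.
D  = (-3)*[(-2)*3 - 1*(-3)] - (-1)*[1*3 - 1*(-1)] + 2*[1*(-3) - (-2)*(-1)]
  = (-3)*(-3) - (-1)*(4) + 2*(-5) = 3
Dx = 3*[(-2)*3 - 1*(-3)] - (-1)*[1*3 - 1*2] + 2*[1*(-3) - (-2)*2]
  = 3*(-3) - (-1)*(1) + 2*(1) = -6
Dy = (-3)*[1*3 - 1*2] - 3*[1*3 - 1*(-1)] + 2*[1*2 - 1*(-1)]
  = (-3)*(1) - 3*(4) + 2*(3) = -9
Dz = (-3)*[(-2)*2 - 1*(-3)] - (-1)*[1*2 - 1*(-1)] + 3*[1*(-3) - (-2)*(-1)]
  = (-3)*(-1) - (-1)*(3) + 3*(-5) = -9
x = Dx/D = -6/3 = -2, y = Dy/D = -9/3 = -3, z = Dz/D = -9/3 = -3
Check eq1: (-3)(-2) + (-1)(-3) + (2)(-3) = 3 = 3 ✓
Check eq2: (1)(-2) + (-2)(-3) + (1)(-3) = 1 = 1 ✓
Check eq3: (-1)(-2) + (-3)(-3) + (3)(-3) = 2 = 2 ✓

x = -2, y = -3, z = -3


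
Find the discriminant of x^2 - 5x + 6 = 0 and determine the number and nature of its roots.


For ax^2 + bx + c = 0, discriminant D = b^2 - 4ac
Here a = 1, b = -5, c = 6
D = (-5)^2 - 4(1)(6) = 25 - 24 = 1

D = 1 > 0 and is a perfect square (sqrt = 1)
The equation has 2 distinct real rational roots.

Discriminant = 1, 2 distinct real rational roots


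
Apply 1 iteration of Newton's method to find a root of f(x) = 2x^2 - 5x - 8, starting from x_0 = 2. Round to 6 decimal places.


Newton's method: x_(n+1) = x_n - f(x_n)/f'(x_n)
f(x) = 2x^2 - 5x - 8
f'(x) = 4x - 5

Iteration 1:
  f(2.000000) = -10.000000
  f'(2.000000) = 3.000000
  x_1 = 2.000000 - (-10.000000)/(3.000000) = 5.333333

x_1 = 5.333333


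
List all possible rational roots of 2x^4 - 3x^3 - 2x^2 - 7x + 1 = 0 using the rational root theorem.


Rational root theorem: possible roots are ±p/q where:
  p divides the constant term (1): p ∈ {1}
  q divides the leading coefficient (2): q ∈ {1, 2}

All possible rational roots: -1, -1/2, 1/2, 1

-1, -1/2, 1/2, 1


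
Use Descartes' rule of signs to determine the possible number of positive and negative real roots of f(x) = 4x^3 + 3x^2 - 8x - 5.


Descartes' rule of signs:

For positive roots, count sign changes in f(x) = 4x^3 + 3x^2 - 8x - 5:
Signs of coefficients: +, +, -, -
Number of sign changes: 1
Possible positive real roots: 1

For negative roots, examine f(-x) = -4x^3 + 3x^2 + 8x - 5:
Signs of coefficients: -, +, +, -
Number of sign changes: 2
Possible negative real roots: 2, 0

Positive roots: 1; Negative roots: 2 or 0


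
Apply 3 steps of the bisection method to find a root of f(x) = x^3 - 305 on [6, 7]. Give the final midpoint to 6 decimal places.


f(x) = x^3 - 305
f(6) = -89 < 0
f(7) = 38 > 0

Step 1: midpoint = (6.000000 + 7.000000)/2 = 6.500000
  f(6.500000) = -30.375000
  f(mid) < 0, so root is in [6.500000, 7.000000]

Step 2: midpoint = (6.500000 + 7.000000)/2 = 6.750000
  f(6.750000) = 2.546875
  f(mid) > 0, so root is in [6.500000, 6.750000]

Step 3: midpoint = (6.500000 + 6.750000)/2 = 6.625000
  f(6.625000) = -14.224609
  f(mid) < 0, so root is in [6.625000, 6.750000]

midpoint = 6.625000


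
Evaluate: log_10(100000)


We need the exponent such that 10^? = 100000
10^5 = 100000
Therefore log_10(100000) = 5

5


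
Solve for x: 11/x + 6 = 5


Subtract 6 from both sides: 11/x = -1
Multiply both sides by x: 11 = -1 * x
Divide by -1: x = -11

x = -11


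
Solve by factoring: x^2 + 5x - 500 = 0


We need two numbers that multiply to -500 and add to 5.
Those numbers are 25 and -20 (since 25 * (-20) = -500 and 25 + (-20) = 5).
So x^2 + 5x - 500 = (x + 25)(x - 20) = 0
Setting each factor to zero: x = -25 or x = 20

x = -25, x = 20


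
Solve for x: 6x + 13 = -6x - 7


Starting with: 6x + 13 = -6x - 7
Move all x terms to left: (6 + 6)x = -7 - 13
Simplify: 12x = -20
Divide both sides by 12: x = -5/3

x = -5/3


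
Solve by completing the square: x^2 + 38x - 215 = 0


Start: x^2 + 38x - 215 = 0
Move constant: x^2 + 38x = 215
Half of 38 is 19, squared is 361
Add 361 to both sides: x^2 + 38x + 361 = 576
(x + 19)^2 = 576
x + 19 = ±24
x = -19 + 24 = 5 or x = -19 - 24 = -43

x = -43, x = 5


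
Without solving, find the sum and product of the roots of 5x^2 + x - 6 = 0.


By Vieta's formulas for ax^2 + bx + c = 0:
  Sum of roots = -b/a
  Product of roots = c/a

Here a = 5, b = 1, c = -6
Sum = -(1)/5 = -1/5
Product = -6/5 = -6/5

Sum = -1/5, Product = -6/5


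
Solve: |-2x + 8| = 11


An absolute value equation |expr| = 11 gives two cases:
Case 1: -2x + 8 = 11
  -2x = 3, so x = -3/2
Case 2: -2x + 8 = -11
  -2x = -19, so x = 19/2

x = -3/2, x = 19/2


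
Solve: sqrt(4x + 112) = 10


Square both sides: 4x + 112 = 10^2 = 100
4x = 100 - 112 = -12
x = -3
Check: sqrt(4*(-3) + 112) = sqrt(100) = 10 ✓

x = -3


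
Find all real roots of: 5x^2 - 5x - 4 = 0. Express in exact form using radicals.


Using the quadratic formula: x = (-b ± sqrt(b^2 - 4ac)) / (2a)
Here a = 5, b = -5, c = -4
Discriminant = b^2 - 4ac = (-5)^2 - 4(5)(-4) = 25 + 80 = 105
Since discriminant = 105 > 0, there are two real roots.
x = (5 ± sqrt(105)) / 10
Numerically: x ≈ 1.5247 or x ≈ -0.5247

x = (5 + sqrt(105)) / 10 or x = (5 - sqrt(105)) / 10


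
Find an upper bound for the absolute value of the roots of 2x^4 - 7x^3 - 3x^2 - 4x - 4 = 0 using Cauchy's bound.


Cauchy's bound: all roots r satisfy |r| <= 1 + max(|a_i/a_n|) for i = 0,...,n-1
where a_n is the leading coefficient.

Coefficients: [2, -7, -3, -4, -4]
Leading coefficient a_n = 2
Ratios |a_i/a_n|: 7/2, 3/2, 2, 2
Maximum ratio: 7/2
Cauchy's bound: |r| <= 1 + 7/2 = 9/2

Upper bound = 9/2


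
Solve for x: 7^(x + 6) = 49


Express both sides with the same base.
49 = 7^2
Since the bases match, equate exponents: x + 6 = 2
So x = 2 - (6) = -4

x = -4


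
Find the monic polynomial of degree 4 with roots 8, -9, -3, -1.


A monic polynomial with roots 8, -9, -3, -1 is:
p(x) = (x - 8)(x + 9)(x + 3)(x + 1)
After multiplying by (x - 8): x - 8
After multiplying by (x + 9): x^2 + x - 72
After multiplying by (x + 3): x^3 + 4x^2 - 69x - 216
After multiplying by (x + 1): x^4 + 5x^3 - 65x^2 - 285x - 216

x^4 + 5x^3 - 65x^2 - 285x - 216


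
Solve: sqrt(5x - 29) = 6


Square both sides: 5x - 29 = 6^2 = 36
5x = 36 + 29 = 65
x = 13
Check: sqrt(5*13 - 29) = sqrt(36) = 6 ✓

x = 13


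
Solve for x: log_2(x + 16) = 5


Convert to exponential form: x + 16 = 2^5 = 32
x = 32 - 16 = 16
Check: log_2(16 + 16) = log_2(32) = log_2(32) = 5 ✓

x = 16


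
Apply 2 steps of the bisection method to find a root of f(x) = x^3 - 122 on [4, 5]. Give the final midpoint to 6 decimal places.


f(x) = x^3 - 122
f(4) = -58 < 0
f(5) = 3 > 0

Step 1: midpoint = (4.000000 + 5.000000)/2 = 4.500000
  f(4.500000) = -30.875000
  f(mid) < 0, so root is in [4.500000, 5.000000]

Step 2: midpoint = (4.500000 + 5.000000)/2 = 4.750000
  f(4.750000) = -14.828125
  f(mid) < 0, so root is in [4.750000, 5.000000]

midpoint = 4.750000


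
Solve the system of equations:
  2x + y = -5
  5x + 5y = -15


Using Cramer's rule:
Determinant D = (2)(5) - (5)(1) = 10 - 5 = 5
Dx = (-5)(5) - (-15)(1) = -25 + 15 = -10
Dy = (2)(-15) - (5)(-5) = -30 + 25 = -5
x = Dx/D = -10/5 = -2
y = Dy/D = -5/5 = -1

x = -2, y = -1


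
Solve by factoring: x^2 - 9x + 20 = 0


We need two numbers that multiply to 20 and add to -9.
Those numbers are -5 and -4 (since (-5) * (-4) = 20 and (-5) + (-4) = -9).
So x^2 - 9x + 20 = (x - 5)(x - 4) = 0
Setting each factor to zero: x = 5 or x = 4

x = 4, x = 5


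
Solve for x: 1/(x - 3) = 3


Multiply both sides by (x - 3): 1 = 3(x - 3)
Distribute: 1 = 3x - 9
3x = 1 + 9 = 10
x = 10/3

x = 10/3


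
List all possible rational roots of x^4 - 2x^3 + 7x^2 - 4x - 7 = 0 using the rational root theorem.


Rational root theorem: possible roots are ±p/q where:
  p divides the constant term (-7): p ∈ {1, 7}
  q divides the leading coefficient (1): q ∈ {1}

All possible rational roots: -7, -1, 1, 7

-7, -1, 1, 7


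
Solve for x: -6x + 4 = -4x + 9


Starting with: -6x + 4 = -4x + 9
Move all x terms to left: (-6 + 4)x = 9 - 4
Simplify: -2x = 5
Divide both sides by -2: x = -5/2

x = -5/2


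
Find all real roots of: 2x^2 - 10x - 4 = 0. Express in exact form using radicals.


Using the quadratic formula: x = (-b ± sqrt(b^2 - 4ac)) / (2a)
Here a = 2, b = -10, c = -4
Discriminant = b^2 - 4ac = (-10)^2 - 4(2)(-4) = 100 + 32 = 132
Since discriminant = 132 > 0, there are two real roots.
x = (10 ± 2*sqrt(33)) / 4
Simplifying: x = (5 ± sqrt(33)) / 2
Numerically: x ≈ 5.3723 or x ≈ -0.3723

x = (5 + sqrt(33)) / 2 or x = (5 - sqrt(33)) / 2


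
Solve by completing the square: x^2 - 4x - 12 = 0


Start: x^2 - 4x - 12 = 0
Move constant: x^2 - 4x = 12
Half of -4 is -2, squared is 4
Add 4 to both sides: x^2 - 4x + 4 = 16
(x - 2)^2 = 16
x - 2 = ±4
x = 2 + 4 = 6 or x = 2 - 4 = -2

x = -2, x = 6
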